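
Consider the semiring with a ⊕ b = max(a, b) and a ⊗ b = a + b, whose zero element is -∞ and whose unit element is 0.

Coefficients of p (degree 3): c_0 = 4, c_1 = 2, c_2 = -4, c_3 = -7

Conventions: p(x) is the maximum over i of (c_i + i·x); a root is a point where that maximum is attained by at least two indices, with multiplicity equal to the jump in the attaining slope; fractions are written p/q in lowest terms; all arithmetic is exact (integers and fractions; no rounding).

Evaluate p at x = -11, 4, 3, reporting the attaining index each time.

p(-11) = max(4+0·(-11)=4, 2+1·(-11)=-9, -4+2·(-11)=-26, -7+3·(-11)=-40) = 4 (attained by i=0)
p(4) = max(4+0·4=4, 2+1·4=6, -4+2·4=4, -7+3·4=5) = 6 (attained by i=1)
p(3) = max(4+0·3=4, 2+1·3=5, -4+2·3=2, -7+3·3=2) = 5 (attained by i=1)
Answer: p(-11) = 4; p(4) = 6; p(3) = 5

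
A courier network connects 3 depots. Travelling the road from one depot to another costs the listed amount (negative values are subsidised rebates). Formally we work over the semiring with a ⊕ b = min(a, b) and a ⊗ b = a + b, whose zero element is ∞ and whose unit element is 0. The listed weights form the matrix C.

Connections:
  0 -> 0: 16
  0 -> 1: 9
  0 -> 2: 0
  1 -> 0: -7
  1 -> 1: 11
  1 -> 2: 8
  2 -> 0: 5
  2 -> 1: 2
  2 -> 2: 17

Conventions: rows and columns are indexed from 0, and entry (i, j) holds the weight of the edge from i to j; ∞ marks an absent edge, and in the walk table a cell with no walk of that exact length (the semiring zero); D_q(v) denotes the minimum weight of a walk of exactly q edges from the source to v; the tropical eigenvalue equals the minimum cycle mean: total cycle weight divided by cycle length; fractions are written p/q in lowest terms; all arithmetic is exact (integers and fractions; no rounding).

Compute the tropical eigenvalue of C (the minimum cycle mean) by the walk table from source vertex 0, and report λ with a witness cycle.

q=0: [0, ∞, ∞]
q=1: [16, 9, 0]
q=2: [2, 2, 16]
q=3: [-5, 11, 2]
Optimal cycle mean attained by: cycle 0->2->1->0, total 0 + 2 + (-7), length 3.
Answer: λ = -5/3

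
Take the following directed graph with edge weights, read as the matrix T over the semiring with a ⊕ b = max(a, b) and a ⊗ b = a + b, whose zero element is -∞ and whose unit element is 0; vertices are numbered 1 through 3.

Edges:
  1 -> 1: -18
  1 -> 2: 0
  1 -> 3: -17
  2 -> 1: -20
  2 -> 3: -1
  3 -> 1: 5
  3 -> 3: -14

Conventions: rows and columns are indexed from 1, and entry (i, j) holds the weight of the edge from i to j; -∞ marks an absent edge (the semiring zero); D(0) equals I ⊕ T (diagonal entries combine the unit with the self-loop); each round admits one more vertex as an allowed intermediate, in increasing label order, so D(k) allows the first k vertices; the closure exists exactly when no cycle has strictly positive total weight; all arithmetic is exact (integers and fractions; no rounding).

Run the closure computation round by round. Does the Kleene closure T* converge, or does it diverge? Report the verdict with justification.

D(0):
  [0, 0, -17]
  [-20, 0, -1]
  [5, -∞, 0]
D(1):
  [0, 0, -17]
  [-20, 0, -1]
  [5, 5, 0]
Detection: at round 2, diagonal entry (3, 3) turns strictly positive.
Key observation: the cycle 3->1->2->3 has total weight 5 + 0 + (-1), which is strictly positive.
Answer: DIVERGES — positive cycle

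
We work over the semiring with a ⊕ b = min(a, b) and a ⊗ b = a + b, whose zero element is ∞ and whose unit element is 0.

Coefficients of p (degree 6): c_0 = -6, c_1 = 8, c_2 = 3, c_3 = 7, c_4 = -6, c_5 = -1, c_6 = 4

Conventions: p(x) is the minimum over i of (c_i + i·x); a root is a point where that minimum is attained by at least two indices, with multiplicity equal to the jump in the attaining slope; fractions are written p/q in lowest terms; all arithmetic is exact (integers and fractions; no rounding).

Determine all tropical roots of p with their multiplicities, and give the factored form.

hull edge (i=0, c=-6) to (i=4, c=-6): slope 0, span 4
hull edge (i=4, c=-6) to (i=6, c=4): slope 5, span 2
Factored form: p(x) = 4 ⊗ (x ⊕ (-5)) ⊗ (x ⊕ (-5)) ⊗ (x ⊕ 0) ⊗ (x ⊕ 0) ⊗ (x ⊕ 0) ⊗ (x ⊕ 0)
Answer: roots = -5 (mult 2), 0 (mult 4)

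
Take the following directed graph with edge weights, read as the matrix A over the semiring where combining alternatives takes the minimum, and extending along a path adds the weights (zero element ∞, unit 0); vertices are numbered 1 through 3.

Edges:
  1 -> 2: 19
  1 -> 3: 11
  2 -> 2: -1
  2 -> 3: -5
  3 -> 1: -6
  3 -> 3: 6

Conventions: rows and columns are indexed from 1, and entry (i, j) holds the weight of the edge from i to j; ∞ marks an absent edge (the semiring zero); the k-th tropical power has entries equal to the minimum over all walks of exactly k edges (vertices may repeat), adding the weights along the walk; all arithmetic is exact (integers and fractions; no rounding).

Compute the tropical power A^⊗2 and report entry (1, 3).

A^⊗2:
  [5, 18, 14]
  [-11, -2, -6]
  [0, 13, 5]
Key observation: the optimum is the walk 1->2->3, with weight 19 + (-5) = 14.
Optimal value attained by: walk 1->2->3.
Answer: (A^⊗2)[1][3] = 14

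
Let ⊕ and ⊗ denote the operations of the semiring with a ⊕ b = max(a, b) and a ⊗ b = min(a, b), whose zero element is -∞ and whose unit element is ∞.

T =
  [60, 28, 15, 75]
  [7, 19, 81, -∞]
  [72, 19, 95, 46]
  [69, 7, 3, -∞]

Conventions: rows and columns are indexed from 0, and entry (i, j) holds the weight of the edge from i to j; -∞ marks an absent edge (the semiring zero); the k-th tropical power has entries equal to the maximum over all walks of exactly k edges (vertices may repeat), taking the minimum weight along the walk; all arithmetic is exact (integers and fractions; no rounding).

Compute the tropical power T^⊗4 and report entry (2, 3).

T^⊗2:
  [69, 28, 28, 60]
  [72, 19, 81, 46]
  [72, 28, 95, 72]
  [60, 28, 15, 69]
T^⊗3:
  [60, 28, 28, 69]
  [72, 28, 81, 72]
  [72, 28, 95, 72]
  [69, 28, 28, 60]
T^⊗4:
  [69, 28, 28, 60]
  [72, 28, 81, 72]
  [72, 28, 95, 72]
  [60, 28, 28, 69]
Key observation: the optimum is the walk 2->2->2->0->3, with weight 95 min 95 min 72 min 75 = 72.
Optimal value attained by: walk 2->2->2->0->3.
Answer: (T^⊗4)[2][3] = 72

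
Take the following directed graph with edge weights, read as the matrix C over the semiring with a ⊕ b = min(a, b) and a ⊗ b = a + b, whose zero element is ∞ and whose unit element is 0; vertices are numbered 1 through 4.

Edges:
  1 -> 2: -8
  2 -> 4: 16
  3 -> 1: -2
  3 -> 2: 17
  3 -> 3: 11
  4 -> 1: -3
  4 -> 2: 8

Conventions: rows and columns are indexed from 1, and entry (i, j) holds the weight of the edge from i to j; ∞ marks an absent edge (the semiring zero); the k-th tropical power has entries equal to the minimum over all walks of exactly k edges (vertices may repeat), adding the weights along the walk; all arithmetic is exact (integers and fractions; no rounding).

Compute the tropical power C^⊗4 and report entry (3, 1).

C^⊗2:
  [∞, ∞, ∞, 8]
  [13, 24, ∞, ∞]
  [9, -10, 22, 33]
  [∞, -11, ∞, 24]
C^⊗3:
  [5, 16, ∞, ∞]
  [∞, 5, ∞, 40]
  [20, 1, 33, 6]
  [21, 32, ∞, 5]
C^⊗4:
  [∞, -3, ∞, 32]
  [37, 48, ∞, 21]
  [3, 12, 44, 17]
  [2, 13, ∞, 48]
Key observation: the optimum is the walk 3->1->2->4->1, with weight (-2) + (-8) + 16 + (-3) = 3.
Optimal value attained by: walk 3->1->2->4->1.
Answer: (C^⊗4)[3][1] = 3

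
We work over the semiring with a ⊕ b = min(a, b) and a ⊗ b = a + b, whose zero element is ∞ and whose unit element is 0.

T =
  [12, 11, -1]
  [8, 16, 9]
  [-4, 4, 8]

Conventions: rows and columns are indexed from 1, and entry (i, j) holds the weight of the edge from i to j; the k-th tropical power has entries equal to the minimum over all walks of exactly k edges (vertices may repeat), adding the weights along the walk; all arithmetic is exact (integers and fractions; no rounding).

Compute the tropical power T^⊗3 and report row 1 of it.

T^⊗2:
  [-5, 3, 7]
  [5, 13, 7]
  [4, 7, -5]
T^⊗3:
  [3, 6, -6]
  [3, 11, 4]
  [-9, -1, 3]
Answer: row 1 of T^⊗3 = [3, 6, -6]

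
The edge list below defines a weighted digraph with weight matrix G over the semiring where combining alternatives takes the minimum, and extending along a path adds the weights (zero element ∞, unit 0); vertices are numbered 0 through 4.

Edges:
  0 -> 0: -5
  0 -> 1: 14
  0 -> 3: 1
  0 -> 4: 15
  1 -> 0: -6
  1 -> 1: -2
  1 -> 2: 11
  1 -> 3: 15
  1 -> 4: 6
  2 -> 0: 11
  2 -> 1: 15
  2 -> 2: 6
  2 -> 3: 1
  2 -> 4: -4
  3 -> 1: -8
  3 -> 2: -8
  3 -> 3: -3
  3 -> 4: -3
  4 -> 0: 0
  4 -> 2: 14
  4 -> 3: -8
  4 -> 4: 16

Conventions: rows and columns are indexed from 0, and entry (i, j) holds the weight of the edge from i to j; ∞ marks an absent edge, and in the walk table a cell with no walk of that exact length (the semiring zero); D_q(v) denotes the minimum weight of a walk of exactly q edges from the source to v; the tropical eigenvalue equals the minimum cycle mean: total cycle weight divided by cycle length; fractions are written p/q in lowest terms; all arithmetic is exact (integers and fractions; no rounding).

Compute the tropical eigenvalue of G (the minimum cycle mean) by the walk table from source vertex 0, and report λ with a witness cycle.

q=0: [0, ∞, ∞, ∞, ∞]
q=1: [-5, 14, ∞, 1, 15]
q=2: [-10, -7, -7, -4, -2]
q=3: [-15, -12, -12, -10, -11]
q=4: [-20, -18, -18, -19, -16]
q=5: [-25, -27, -27, -24, -22]
Optimal cycle mean attained by: cycle 2->4->3->2, total (-4) + (-8) + (-8), length 3.
Answer: λ = -20/3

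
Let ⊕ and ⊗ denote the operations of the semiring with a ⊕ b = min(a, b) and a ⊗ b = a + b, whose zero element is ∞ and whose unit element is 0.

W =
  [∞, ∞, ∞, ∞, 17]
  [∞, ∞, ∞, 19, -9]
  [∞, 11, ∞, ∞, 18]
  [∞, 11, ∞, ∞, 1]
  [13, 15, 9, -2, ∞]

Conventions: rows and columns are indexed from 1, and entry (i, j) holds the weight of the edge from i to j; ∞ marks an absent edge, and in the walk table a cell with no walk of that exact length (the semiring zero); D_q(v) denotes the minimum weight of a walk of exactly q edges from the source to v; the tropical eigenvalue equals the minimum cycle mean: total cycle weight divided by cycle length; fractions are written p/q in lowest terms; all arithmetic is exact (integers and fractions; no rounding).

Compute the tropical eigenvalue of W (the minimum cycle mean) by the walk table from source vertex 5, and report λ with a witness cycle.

q=0: [∞, ∞, ∞, ∞, 0]
q=1: [13, 15, 9, -2, ∞]
q=2: [∞, 9, ∞, 34, -1]
q=3: [12, 14, 8, -3, 0]
q=4: [13, 8, 9, -2, -2]
q=5: [11, 9, 7, -4, -1]
Optimal cycle mean attained by: cycle 4->5->4, total 1 + (-2), length 2.
Answer: λ = -1/2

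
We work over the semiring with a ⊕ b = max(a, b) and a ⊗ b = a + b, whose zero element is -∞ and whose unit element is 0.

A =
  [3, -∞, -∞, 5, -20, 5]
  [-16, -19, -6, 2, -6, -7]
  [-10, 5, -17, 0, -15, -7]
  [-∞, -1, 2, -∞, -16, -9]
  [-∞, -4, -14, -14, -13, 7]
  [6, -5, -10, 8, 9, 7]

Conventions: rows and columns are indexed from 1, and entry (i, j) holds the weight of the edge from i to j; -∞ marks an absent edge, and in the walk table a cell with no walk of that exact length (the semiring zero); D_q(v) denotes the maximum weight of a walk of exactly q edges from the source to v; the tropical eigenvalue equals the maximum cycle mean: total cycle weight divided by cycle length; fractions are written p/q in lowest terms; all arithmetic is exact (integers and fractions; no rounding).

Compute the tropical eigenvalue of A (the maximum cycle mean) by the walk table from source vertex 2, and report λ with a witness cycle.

q=0: [-∞, 0, -∞, -∞, -∞, -∞]
q=1: [-16, -19, -6, 2, -6, -7]
q=2: [-1, 1, 4, 1, 2, 1]
q=3: [7, 9, 3, 9, 10, 9]
q=4: [15, 8, 11, 17, 18, 17]
q=5: [23, 16, 19, 25, 26, 25]
q=6: [31, 24, 27, 33, 34, 33]
Optimal cycle mean attained by: cycle 5->6->5, total 7 + 9, length 2.
Answer: λ = 8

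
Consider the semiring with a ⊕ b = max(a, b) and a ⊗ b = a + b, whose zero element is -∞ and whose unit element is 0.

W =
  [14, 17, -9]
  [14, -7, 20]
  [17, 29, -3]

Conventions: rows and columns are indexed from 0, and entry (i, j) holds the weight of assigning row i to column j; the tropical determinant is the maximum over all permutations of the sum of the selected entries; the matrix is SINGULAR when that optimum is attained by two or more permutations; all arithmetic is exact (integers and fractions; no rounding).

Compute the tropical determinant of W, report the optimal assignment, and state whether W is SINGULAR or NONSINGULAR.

σ = (0, 1, 2): 14 + (-7) + (-3) = 4
σ = (0, 2, 1): 14 + 20 + 29 = 63
σ = (1, 0, 2): 17 + 14 + (-3) = 28
σ = (1, 2, 0): 17 + 20 + 17 = 54
σ = (2, 0, 1): (-9) + 14 + 29 = 34
σ = (2, 1, 0): (-9) + (-7) + 17 = 1
Optimal value attained by: σ = (0, 2, 1).
Answer: det⊕(W) = 63; verdict: NONSINGULAR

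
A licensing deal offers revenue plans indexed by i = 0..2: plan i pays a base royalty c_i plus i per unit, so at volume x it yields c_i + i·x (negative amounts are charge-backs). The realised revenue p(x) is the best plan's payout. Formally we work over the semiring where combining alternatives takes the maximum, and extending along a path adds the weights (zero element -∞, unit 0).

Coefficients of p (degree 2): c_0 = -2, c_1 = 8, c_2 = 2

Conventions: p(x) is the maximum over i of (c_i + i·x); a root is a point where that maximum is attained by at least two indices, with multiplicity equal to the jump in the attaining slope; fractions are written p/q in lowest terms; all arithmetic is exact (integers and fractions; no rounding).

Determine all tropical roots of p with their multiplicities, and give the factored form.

hull edge (i=0, c=-2) to (i=1, c=8): slope 10, span 1
hull edge (i=1, c=8) to (i=2, c=2): slope -6, span 1
Factored form: p(x) = 2 ⊗ (x ⊕ (-10)) ⊗ (x ⊕ 6)
Answer: roots = -10 (mult 1), 6 (mult 1)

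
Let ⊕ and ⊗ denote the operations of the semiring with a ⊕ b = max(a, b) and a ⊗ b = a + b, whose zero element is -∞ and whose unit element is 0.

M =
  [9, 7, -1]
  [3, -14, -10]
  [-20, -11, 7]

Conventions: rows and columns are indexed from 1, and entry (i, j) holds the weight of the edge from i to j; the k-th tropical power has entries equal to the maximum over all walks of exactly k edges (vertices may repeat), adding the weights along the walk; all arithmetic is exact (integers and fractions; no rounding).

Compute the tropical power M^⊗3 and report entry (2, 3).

M^⊗2:
  [18, 16, 8]
  [12, 10, 2]
  [-8, -4, 14]
M^⊗3:
  [27, 25, 17]
  [21, 19, 11]
  [1, 3, 21]
Key observation: the optimum is the walk 2->1->1->3, with weight 3 + 9 + (-1) = 11.
Optimal value attained by: walk 2->1->1->3.
Answer: (M^⊗3)[2][3] = 11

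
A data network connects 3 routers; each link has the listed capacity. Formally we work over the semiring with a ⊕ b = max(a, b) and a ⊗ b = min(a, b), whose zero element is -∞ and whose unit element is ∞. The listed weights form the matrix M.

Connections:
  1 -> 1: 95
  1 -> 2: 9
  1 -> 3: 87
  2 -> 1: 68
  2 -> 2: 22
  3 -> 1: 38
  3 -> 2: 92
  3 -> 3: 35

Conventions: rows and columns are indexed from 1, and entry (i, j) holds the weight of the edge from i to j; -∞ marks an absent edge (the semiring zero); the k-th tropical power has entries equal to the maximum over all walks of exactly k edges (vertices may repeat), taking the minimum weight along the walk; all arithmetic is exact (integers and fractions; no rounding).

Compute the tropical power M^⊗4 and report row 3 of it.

M^⊗2:
  [95, 87, 87]
  [68, 22, 68]
  [68, 35, 38]
M^⊗3:
  [95, 87, 87]
  [68, 68, 68]
  [68, 38, 68]
M^⊗4:
  [95, 87, 87]
  [68, 68, 68]
  [68, 68, 68]
Answer: row 3 of M^⊗4 = [68, 68, 68]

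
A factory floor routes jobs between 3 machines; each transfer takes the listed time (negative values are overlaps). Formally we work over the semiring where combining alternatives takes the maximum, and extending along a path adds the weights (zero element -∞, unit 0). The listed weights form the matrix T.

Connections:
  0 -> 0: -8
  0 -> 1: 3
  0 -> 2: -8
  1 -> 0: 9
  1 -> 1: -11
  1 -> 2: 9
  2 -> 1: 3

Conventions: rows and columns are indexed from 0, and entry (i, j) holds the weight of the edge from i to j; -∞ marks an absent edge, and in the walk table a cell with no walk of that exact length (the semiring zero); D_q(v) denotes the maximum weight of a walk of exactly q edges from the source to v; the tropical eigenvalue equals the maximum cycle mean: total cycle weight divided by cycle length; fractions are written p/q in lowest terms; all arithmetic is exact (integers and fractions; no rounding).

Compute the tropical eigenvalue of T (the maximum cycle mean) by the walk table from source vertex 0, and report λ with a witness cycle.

q=0: [0, -∞, -∞]
q=1: [-8, 3, -8]
q=2: [12, -5, 12]
q=3: [4, 15, 4]
Optimal cycle mean attained by: cycle 0->1->0, total 3 + 9, length 2.
Answer: λ = 6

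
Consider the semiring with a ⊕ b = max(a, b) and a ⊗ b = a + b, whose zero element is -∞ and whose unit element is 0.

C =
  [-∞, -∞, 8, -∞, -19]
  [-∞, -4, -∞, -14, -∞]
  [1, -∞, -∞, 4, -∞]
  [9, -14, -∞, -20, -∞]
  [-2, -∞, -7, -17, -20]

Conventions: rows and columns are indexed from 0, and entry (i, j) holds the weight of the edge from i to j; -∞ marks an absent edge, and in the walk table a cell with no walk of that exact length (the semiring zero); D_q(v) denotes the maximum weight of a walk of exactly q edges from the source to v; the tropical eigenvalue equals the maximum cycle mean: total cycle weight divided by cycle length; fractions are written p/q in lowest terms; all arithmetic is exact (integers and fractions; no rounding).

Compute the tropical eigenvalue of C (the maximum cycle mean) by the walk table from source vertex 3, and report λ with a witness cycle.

q=0: [-∞, -∞, -∞, 0, -∞]
q=1: [9, -14, -∞, -20, -∞]
q=2: [-11, -18, 17, -28, -10]
q=3: [18, -22, -3, 21, -30]
q=4: [30, 7, 26, 1, -1]
q=5: [27, 3, 38, 30, 11]
Optimal cycle mean attained by: cycle 0->2->3->0, total 8 + 4 + 9, length 3.
Answer: λ = 7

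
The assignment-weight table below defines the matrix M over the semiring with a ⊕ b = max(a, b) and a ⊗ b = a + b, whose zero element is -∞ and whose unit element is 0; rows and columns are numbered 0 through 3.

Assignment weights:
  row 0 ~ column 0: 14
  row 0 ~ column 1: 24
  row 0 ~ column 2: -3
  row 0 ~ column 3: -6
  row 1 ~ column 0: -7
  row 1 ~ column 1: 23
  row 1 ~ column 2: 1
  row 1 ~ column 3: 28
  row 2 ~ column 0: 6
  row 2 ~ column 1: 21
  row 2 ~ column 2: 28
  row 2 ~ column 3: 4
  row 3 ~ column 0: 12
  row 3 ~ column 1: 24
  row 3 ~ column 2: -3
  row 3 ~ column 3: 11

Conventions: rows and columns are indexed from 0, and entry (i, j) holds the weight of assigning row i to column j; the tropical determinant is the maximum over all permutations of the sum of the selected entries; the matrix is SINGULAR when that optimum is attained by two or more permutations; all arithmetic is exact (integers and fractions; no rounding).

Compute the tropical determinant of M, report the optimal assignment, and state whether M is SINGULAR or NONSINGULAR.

σ = (0, 1, 2, 3): 14 + 23 + 28 + 11 = 76
σ = (0, 1, 3, 2): 14 + 23 + 4 + (-3) = 38
σ = (0, 2, 1, 3): 14 + 1 + 21 + 11 = 47
σ = (0, 2, 3, 1): 14 + 1 + 4 + 24 = 43
σ = (0, 3, 1, 2): 14 + 28 + 21 + (-3) = 60
σ = (0, 3, 2, 1): 14 + 28 + 28 + 24 = 94
σ = (1, 0, 2, 3): 24 + (-7) + 28 + 11 = 56
σ = (1, 0, 3, 2): 24 + (-7) + 4 + (-3) = 18
σ = (1, 2, 0, 3): 24 + 1 + 6 + 11 = 42
σ = (1, 2, 3, 0): 24 + 1 + 4 + 12 = 41
σ = (1, 3, 0, 2): 24 + 28 + 6 + (-3) = 55
σ = (1, 3, 2, 0): 24 + 28 + 28 + 12 = 92
σ = (2, 0, 1, 3): (-3) + (-7) + 21 + 11 = 22
σ = (2, 0, 3, 1): (-3) + (-7) + 4 + 24 = 18
σ = (2, 1, 0, 3): (-3) + 23 + 6 + 11 = 37
σ = (2, 1, 3, 0): (-3) + 23 + 4 + 12 = 36
σ = (2, 3, 0, 1): (-3) + 28 + 6 + 24 = 55
σ = (2, 3, 1, 0): (-3) + 28 + 21 + 12 = 58
σ = (3, 0, 1, 2): (-6) + (-7) + 21 + (-3) = 5
σ = (3, 0, 2, 1): (-6) + (-7) + 28 + 24 = 39
σ = (3, 1, 0, 2): (-6) + 23 + 6 + (-3) = 20
σ = (3, 1, 2, 0): (-6) + 23 + 28 + 12 = 57
σ = (3, 2, 0, 1): (-6) + 1 + 6 + 24 = 25
σ = (3, 2, 1, 0): (-6) + 1 + 21 + 12 = 28
Optimal value attained by: σ = (0, 3, 2, 1).
Answer: det⊕(M) = 94; verdict: NONSINGULAR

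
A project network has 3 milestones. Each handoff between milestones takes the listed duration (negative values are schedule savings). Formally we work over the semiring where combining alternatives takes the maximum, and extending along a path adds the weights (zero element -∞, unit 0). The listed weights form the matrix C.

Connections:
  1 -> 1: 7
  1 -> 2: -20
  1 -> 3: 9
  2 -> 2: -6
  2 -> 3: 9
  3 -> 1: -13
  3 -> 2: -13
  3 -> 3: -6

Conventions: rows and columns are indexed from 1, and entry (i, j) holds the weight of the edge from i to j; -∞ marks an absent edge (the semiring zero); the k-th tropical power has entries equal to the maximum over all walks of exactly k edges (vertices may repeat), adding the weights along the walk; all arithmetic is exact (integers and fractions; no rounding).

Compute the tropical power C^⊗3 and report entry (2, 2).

C^⊗2:
  [14, -4, 16]
  [-4, -4, 3]
  [-6, -19, -4]
C^⊗3:
  [21, 3, 23]
  [3, -10, 5]
  [1, -17, 3]
Key observation: the optimum is the walk 2->2->3->2, with weight (-6) + 9 + (-13) = -10.
Optimal value attained by: walk 2->2->3->2.
Answer: (C^⊗3)[2][2] = -10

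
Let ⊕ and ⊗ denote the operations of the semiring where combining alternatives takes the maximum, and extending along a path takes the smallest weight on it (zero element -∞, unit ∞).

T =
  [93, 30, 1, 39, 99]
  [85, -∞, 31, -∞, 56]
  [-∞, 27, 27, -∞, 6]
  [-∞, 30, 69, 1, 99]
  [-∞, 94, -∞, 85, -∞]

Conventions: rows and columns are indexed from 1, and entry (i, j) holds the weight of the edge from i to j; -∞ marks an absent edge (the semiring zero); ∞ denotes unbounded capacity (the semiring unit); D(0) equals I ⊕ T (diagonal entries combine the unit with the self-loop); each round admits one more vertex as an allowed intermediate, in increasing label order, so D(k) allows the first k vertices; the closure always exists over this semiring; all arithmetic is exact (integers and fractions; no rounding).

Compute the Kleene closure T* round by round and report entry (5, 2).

D(0):
  [∞, 30, 1, 39, 99]
  [85, ∞, 31, -∞, 56]
  [-∞, 27, ∞, -∞, 6]
  [-∞, 30, 69, ∞, 99]
  [-∞, 94, -∞, 85, ∞]
D(1):
  [∞, 30, 1, 39, 99]
  [85, ∞, 31, 39, 85]
  [-∞, 27, ∞, -∞, 6]
  [-∞, 30, 69, ∞, 99]
  [-∞, 94, -∞, 85, ∞]
D(2):
  [∞, 30, 30, 39, 99]
  [85, ∞, 31, 39, 85]
  [27, 27, ∞, 27, 27]
  [30, 30, 69, ∞, 99]
  [85, 94, 31, 85, ∞]
D(3):
  [∞, 30, 30, 39, 99]
  [85, ∞, 31, 39, 85]
  [27, 27, ∞, 27, 27]
  [30, 30, 69, ∞, 99]
  [85, 94, 31, 85, ∞]
D(4):
  [∞, 30, 39, 39, 99]
  [85, ∞, 39, 39, 85]
  [27, 27, ∞, 27, 27]
  [30, 30, 69, ∞, 99]
  [85, 94, 69, 85, ∞]
D(5):
  [∞, 94, 69, 85, 99]
  [85, ∞, 69, 85, 85]
  [27, 27, ∞, 27, 27]
  [85, 94, 69, ∞, 99]
  [85, 94, 69, 85, ∞]
Answer: T*[5][2] = 94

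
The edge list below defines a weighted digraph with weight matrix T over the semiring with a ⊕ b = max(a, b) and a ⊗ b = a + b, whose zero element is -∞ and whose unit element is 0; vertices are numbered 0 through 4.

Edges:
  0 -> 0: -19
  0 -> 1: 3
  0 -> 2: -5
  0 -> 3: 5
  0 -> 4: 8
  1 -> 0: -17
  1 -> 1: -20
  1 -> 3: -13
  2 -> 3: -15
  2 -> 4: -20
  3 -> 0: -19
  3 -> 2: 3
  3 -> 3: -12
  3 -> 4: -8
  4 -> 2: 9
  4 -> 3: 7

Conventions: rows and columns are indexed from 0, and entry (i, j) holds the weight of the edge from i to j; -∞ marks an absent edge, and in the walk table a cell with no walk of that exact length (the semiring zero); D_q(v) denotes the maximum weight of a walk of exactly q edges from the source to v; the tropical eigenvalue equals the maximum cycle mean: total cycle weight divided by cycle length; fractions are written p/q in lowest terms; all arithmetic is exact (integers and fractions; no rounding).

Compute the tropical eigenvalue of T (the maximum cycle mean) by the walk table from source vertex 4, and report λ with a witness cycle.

q=0: [-∞, -∞, -∞, -∞, 0]
q=1: [-∞, -∞, 9, 7, -∞]
q=2: [-12, -∞, 10, -5, -1]
q=3: [-24, -9, 8, 6, -4]
q=4: [-13, -21, 9, 3, -2]
q=5: [-16, -10, 7, 5, -5]
Optimal cycle mean attained by: cycle 3->4->3, total (-8) + 7, length 2.
Answer: λ = -1/2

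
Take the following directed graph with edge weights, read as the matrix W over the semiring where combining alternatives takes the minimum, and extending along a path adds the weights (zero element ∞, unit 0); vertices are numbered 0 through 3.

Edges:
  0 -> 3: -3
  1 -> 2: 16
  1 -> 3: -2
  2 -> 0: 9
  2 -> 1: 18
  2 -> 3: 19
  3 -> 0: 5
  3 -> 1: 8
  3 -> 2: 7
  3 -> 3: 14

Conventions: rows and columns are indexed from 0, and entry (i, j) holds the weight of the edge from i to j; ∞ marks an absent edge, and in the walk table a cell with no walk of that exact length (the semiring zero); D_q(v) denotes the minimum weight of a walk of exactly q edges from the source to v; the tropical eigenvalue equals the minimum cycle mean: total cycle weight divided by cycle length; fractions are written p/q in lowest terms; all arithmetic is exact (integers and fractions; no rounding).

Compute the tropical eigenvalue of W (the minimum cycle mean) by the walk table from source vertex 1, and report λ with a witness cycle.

q=0: [∞, 0, ∞, ∞]
q=1: [∞, ∞, 16, -2]
q=2: [3, 6, 5, 12]
q=3: [14, 20, 19, 0]
q=4: [5, 8, 7, 11]
Optimal cycle mean attained by: cycle 0->3->0, total (-3) + 5, length 2.
Answer: λ = 1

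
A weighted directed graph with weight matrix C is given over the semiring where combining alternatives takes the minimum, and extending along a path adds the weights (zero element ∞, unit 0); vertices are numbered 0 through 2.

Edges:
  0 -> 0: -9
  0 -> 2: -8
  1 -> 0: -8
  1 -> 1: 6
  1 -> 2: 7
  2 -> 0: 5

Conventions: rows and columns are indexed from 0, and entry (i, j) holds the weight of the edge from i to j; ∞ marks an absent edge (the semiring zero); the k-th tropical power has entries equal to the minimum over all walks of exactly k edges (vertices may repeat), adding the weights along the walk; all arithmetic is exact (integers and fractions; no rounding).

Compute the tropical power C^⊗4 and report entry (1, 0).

C^⊗2:
  [-18, ∞, -17]
  [-17, 12, -16]
  [-4, ∞, -3]
C^⊗3:
  [-27, ∞, -26]
  [-26, 18, -25]
  [-13, ∞, -12]
C^⊗4:
  [-36, ∞, -35]
  [-35, 24, -34]
  [-22, ∞, -21]
Key observation: the optimum is the walk 1->0->0->0->0, with weight (-8) + (-9) + (-9) + (-9) = -35.
Optimal value attained by: walk 1->0->0->0->0.
Answer: (C^⊗4)[1][0] = -35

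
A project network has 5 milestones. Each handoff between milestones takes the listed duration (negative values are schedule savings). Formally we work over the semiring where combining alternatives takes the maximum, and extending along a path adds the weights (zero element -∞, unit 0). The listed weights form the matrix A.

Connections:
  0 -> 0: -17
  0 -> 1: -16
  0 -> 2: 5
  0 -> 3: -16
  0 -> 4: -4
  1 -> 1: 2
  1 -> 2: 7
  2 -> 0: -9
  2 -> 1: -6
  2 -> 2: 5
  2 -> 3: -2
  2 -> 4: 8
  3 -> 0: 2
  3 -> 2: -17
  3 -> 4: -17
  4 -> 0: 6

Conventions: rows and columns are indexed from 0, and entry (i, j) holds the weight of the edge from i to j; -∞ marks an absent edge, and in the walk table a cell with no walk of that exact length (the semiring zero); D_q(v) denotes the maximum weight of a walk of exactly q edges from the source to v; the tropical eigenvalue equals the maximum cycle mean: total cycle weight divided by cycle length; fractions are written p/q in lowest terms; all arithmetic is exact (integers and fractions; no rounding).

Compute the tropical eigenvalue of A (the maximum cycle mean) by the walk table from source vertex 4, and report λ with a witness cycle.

q=0: [-∞, -∞, -∞, -∞, 0]
q=1: [6, -∞, -∞, -∞, -∞]
q=2: [-11, -10, 11, -10, 2]
q=3: [8, 5, 16, 9, 19]
q=4: [25, 10, 21, 14, 24]
q=5: [30, 15, 30, 19, 29]
Optimal cycle mean attained by: cycle 0->2->4->0, total 5 + 8 + 6, length 3.
Answer: λ = 19/3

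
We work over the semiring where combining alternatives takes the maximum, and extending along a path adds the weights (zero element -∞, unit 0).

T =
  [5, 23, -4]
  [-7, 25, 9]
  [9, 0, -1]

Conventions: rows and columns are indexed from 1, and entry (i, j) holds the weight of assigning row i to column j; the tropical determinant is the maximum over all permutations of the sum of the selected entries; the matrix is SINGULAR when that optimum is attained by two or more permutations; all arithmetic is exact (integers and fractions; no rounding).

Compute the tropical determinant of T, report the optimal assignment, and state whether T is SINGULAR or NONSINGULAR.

σ = (1, 2, 3): 5 + 25 + (-1) = 29
σ = (1, 3, 2): 5 + 9 + 0 = 14
σ = (2, 1, 3): 23 + (-7) + (-1) = 15
σ = (2, 3, 1): 23 + 9 + 9 = 41
σ = (3, 1, 2): (-4) + (-7) + 0 = -11
σ = (3, 2, 1): (-4) + 25 + 9 = 30
Optimal value attained by: σ = (2, 3, 1).
Answer: det⊕(T) = 41; verdict: NONSINGULAR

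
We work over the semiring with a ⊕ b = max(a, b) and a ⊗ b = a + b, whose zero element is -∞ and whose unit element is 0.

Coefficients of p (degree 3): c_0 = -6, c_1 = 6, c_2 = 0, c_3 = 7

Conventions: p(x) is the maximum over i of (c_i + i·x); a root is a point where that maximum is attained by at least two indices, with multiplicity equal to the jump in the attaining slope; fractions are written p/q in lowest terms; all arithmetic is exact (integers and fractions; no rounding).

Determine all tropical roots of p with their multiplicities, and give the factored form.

hull edge (i=0, c=-6) to (i=1, c=6): slope 12, span 1
hull edge (i=1, c=6) to (i=3, c=7): slope 1/2, span 2
Factored form: p(x) = 7 ⊗ (x ⊕ (-12)) ⊗ (x ⊕ (-1/2)) ⊗ (x ⊕ (-1/2))
Answer: roots = -12 (mult 1), -1/2 (mult 2)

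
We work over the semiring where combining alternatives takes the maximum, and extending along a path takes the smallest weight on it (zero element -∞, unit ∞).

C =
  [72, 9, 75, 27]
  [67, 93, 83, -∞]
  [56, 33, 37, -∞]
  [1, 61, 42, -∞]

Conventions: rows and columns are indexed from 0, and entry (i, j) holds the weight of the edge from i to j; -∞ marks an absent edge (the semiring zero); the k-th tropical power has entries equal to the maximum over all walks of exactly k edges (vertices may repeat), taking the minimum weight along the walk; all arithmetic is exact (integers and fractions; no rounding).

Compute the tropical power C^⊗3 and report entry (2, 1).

C^⊗2:
  [72, 33, 72, 27]
  [67, 93, 83, 27]
  [56, 33, 56, 27]
  [61, 61, 61, 1]
C^⊗3:
  [72, 33, 72, 27]
  [67, 93, 83, 27]
  [56, 33, 56, 27]
  [61, 61, 61, 27]
Key observation: the optimum is the walk 2->0->2->1, with weight 56 min 75 min 33 = 33.
Optimal value attained by: walk 2->0->2->1.
Answer: (C^⊗3)[2][1] = 33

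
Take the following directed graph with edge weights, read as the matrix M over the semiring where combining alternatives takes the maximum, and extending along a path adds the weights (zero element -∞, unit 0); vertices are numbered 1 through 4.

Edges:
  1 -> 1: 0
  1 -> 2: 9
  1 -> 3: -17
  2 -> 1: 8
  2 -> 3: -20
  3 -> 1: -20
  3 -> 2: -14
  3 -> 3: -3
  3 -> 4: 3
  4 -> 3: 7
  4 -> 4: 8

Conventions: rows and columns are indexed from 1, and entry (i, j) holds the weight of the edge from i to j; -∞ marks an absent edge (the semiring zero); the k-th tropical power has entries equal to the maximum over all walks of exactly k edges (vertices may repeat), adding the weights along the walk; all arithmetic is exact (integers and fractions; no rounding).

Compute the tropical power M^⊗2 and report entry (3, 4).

M^⊗2:
  [17, 9, -11, -14]
  [8, 17, -9, -17]
  [-6, -11, 10, 11]
  [-13, -7, 15, 16]
Key observation: the optimum is the walk 3->4->4, with weight 3 + 8 = 11.
Optimal value attained by: walk 3->4->4.
Answer: (M^⊗2)[3][4] = 11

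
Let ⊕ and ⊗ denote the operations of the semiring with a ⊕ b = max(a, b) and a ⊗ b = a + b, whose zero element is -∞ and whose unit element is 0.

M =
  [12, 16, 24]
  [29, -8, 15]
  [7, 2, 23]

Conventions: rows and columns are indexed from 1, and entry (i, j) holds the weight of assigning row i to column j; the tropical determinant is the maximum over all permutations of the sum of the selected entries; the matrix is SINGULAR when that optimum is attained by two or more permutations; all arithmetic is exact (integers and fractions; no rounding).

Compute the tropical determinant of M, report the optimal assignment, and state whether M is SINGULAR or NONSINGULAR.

σ = (1, 2, 3): 12 + (-8) + 23 = 27
σ = (1, 3, 2): 12 + 15 + 2 = 29
σ = (2, 1, 3): 16 + 29 + 23 = 68
σ = (2, 3, 1): 16 + 15 + 7 = 38
σ = (3, 1, 2): 24 + 29 + 2 = 55
σ = (3, 2, 1): 24 + (-8) + 7 = 23
Optimal value attained by: σ = (2, 1, 3).
Answer: det⊕(M) = 68; verdict: NONSINGULAR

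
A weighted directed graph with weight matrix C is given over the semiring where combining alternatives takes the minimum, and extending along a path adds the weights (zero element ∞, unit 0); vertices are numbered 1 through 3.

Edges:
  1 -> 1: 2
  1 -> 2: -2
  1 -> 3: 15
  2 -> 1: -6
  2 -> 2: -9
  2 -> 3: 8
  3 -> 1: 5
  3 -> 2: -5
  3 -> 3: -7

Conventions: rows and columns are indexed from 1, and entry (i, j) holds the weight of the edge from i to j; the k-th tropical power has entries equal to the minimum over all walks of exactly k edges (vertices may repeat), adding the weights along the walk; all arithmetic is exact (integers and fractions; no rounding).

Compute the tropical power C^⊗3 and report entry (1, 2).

C^⊗2:
  [-8, -11, 6]
  [-15, -18, -1]
  [-11, -14, -14]
C^⊗3:
  [-17, -20, -3]
  [-24, -27, -10]
  [-20, -23, -21]
Key observation: the optimum is the walk 1->2->2->2, with weight (-2) + (-9) + (-9) = -20.
Optimal value attained by: walk 1->2->2->2.
Answer: (C^⊗3)[1][2] = -20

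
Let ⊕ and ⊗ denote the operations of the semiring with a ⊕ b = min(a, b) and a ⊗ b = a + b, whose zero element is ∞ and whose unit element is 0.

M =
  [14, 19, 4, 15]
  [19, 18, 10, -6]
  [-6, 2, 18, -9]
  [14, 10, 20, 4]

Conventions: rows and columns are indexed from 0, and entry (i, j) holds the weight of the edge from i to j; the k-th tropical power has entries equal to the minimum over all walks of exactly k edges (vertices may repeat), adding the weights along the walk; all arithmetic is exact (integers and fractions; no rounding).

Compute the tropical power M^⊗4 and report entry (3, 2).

M^⊗2:
  [-2, 6, 18, -5]
  [4, 4, 14, -2]
  [5, 1, -2, -5]
  [14, 14, 18, 4]
M^⊗3:
  [9, 5, 2, -1]
  [8, 8, 8, -2]
  [-8, 0, 9, -11]
  [12, 14, 18, 8]
M^⊗4:
  [-4, 4, 13, -7]
  [2, 8, 12, -1]
  [3, -1, -4, -7]
  [12, 18, 16, 8]
Key observation: the optimum is the walk 3->0->2->0->2, with weight 14 + 4 + (-6) + 4 = 16.
Optimal value attained by: walk 3->0->2->0->2.
Answer: (M^⊗4)[3][2] = 16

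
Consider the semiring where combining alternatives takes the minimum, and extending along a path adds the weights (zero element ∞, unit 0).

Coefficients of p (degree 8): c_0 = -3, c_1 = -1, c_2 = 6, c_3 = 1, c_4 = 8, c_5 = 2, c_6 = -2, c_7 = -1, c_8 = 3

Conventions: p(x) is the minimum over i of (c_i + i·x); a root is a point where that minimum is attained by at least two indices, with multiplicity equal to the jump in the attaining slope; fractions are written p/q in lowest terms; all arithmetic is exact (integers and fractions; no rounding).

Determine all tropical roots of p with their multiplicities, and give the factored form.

hull edge (i=0, c=-3) to (i=6, c=-2): slope 1/6, span 6
hull edge (i=6, c=-2) to (i=7, c=-1): slope 1, span 1
hull edge (i=7, c=-1) to (i=8, c=3): slope 4, span 1
Factored form: p(x) = 3 ⊗ (x ⊕ (-4)) ⊗ (x ⊕ (-1)) ⊗ (x ⊕ (-1/6)) ⊗ (x ⊕ (-1/6)) ⊗ (x ⊕ (-1/6)) ⊗ (x ⊕ (-1/6)) ⊗ (x ⊕ (-1/6)) ⊗ (x ⊕ (-1/6))
Answer: roots = -4 (mult 1), -1 (mult 1), -1/6 (mult 6)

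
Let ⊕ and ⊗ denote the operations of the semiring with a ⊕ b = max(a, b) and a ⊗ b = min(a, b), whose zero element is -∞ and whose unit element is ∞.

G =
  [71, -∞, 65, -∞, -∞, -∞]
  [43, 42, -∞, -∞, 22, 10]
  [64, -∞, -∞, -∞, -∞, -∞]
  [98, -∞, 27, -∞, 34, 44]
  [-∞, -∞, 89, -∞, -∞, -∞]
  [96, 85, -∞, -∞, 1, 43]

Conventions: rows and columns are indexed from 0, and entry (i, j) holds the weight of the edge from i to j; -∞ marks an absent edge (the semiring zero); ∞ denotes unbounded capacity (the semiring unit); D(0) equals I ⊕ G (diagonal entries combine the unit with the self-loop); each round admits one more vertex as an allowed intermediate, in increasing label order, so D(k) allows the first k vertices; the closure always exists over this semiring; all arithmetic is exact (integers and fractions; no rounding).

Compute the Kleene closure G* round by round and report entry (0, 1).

D(0):
  [∞, -∞, 65, -∞, -∞, -∞]
  [43, ∞, -∞, -∞, 22, 10]
  [64, -∞, ∞, -∞, -∞, -∞]
  [98, -∞, 27, ∞, 34, 44]
  [-∞, -∞, 89, -∞, ∞, -∞]
  [96, 85, -∞, -∞, 1, ∞]
D(1):
  [∞, -∞, 65, -∞, -∞, -∞]
  [43, ∞, 43, -∞, 22, 10]
  [64, -∞, ∞, -∞, -∞, -∞]
  [98, -∞, 65, ∞, 34, 44]
  [-∞, -∞, 89, -∞, ∞, -∞]
  [96, 85, 65, -∞, 1, ∞]
D(2):
  [∞, -∞, 65, -∞, -∞, -∞]
  [43, ∞, 43, -∞, 22, 10]
  [64, -∞, ∞, -∞, -∞, -∞]
  [98, -∞, 65, ∞, 34, 44]
  [-∞, -∞, 89, -∞, ∞, -∞]
  [96, 85, 65, -∞, 22, ∞]
D(3):
  [∞, -∞, 65, -∞, -∞, -∞]
  [43, ∞, 43, -∞, 22, 10]
  [64, -∞, ∞, -∞, -∞, -∞]
  [98, -∞, 65, ∞, 34, 44]
  [64, -∞, 89, -∞, ∞, -∞]
  [96, 85, 65, -∞, 22, ∞]
D(4):
  [∞, -∞, 65, -∞, -∞, -∞]
  [43, ∞, 43, -∞, 22, 10]
  [64, -∞, ∞, -∞, -∞, -∞]
  [98, -∞, 65, ∞, 34, 44]
  [64, -∞, 89, -∞, ∞, -∞]
  [96, 85, 65, -∞, 22, ∞]
D(5):
  [∞, -∞, 65, -∞, -∞, -∞]
  [43, ∞, 43, -∞, 22, 10]
  [64, -∞, ∞, -∞, -∞, -∞]
  [98, -∞, 65, ∞, 34, 44]
  [64, -∞, 89, -∞, ∞, -∞]
  [96, 85, 65, -∞, 22, ∞]
D(6):
  [∞, -∞, 65, -∞, -∞, -∞]
  [43, ∞, 43, -∞, 22, 10]
  [64, -∞, ∞, -∞, -∞, -∞]
  [98, 44, 65, ∞, 34, 44]
  [64, -∞, 89, -∞, ∞, -∞]
  [96, 85, 65, -∞, 22, ∞]
Answer: G*[0][1] = -∞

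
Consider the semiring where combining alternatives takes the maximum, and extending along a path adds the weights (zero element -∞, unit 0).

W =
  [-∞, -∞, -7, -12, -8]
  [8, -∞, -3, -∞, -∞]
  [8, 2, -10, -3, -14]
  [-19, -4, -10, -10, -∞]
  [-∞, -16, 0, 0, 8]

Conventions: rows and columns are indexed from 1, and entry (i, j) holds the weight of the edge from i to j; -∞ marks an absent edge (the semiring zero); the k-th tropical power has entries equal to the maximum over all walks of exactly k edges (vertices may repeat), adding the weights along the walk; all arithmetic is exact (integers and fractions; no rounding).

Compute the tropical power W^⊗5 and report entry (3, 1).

W^⊗2:
  [1, -5, -8, -8, 0]
  [5, -1, 1, -4, 0]
  [10, -7, 1, -4, 0]
  [4, -8, -7, -13, -24]
  [8, 2, 8, 8, 16]
W^⊗3:
  [3, -6, 0, 0, 8]
  [9, 3, 0, 0, 8]
  [9, 3, 3, 0, 8]
  [1, -5, -3, -8, -4]
  [16, 10, 16, 16, 24]
W^⊗4:
  [8, 2, 8, 8, 16]
  [11, 2, 8, 8, 16]
  [11, 5, 8, 8, 16]
  [5, -1, -4, -4, 4]
  [24, 18, 24, 24, 32]
W^⊗5:
  [16, 10, 16, 16, 24]
  [16, 10, 16, 16, 24]
  [16, 10, 16, 16, 24]
  [7, -2, 4, 4, 12]
  [32, 26, 32, 32, 40]
Key observation: the optimum is the walk 3->1->5->5->3->1, with weight 8 + (-8) + 8 + 0 + 8 = 16.
Optimal value attained by: walk 3->1->5->5->3->1.
Answer: (W^⊗5)[3][1] = 16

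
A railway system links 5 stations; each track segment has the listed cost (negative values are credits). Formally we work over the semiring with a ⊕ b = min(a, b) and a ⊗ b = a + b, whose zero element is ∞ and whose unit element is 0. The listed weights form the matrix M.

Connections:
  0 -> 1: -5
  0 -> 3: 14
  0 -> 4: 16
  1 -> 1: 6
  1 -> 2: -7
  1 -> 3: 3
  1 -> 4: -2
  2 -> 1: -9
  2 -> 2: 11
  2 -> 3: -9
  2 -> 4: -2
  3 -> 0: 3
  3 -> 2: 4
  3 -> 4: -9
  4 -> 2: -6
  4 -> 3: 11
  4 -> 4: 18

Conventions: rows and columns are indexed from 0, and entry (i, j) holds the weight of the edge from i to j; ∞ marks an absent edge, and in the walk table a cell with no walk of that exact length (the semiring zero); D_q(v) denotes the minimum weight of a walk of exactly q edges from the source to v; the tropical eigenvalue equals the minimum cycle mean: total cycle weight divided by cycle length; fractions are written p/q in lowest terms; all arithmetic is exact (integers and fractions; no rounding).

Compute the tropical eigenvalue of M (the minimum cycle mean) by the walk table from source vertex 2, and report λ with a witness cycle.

q=0: [∞, ∞, 0, ∞, ∞]
q=1: [∞, -9, 11, -9, -2]
q=2: [-6, -3, -16, -6, -18]
q=3: [-3, -25, -24, -25, -18]
q=4: [-22, -33, -32, -33, -34]
q=5: [-30, -41, -40, -41, -42]
Optimal cycle mean attained by: cycle 1->2->1, total (-7) + (-9), length 2.
Answer: λ = -8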